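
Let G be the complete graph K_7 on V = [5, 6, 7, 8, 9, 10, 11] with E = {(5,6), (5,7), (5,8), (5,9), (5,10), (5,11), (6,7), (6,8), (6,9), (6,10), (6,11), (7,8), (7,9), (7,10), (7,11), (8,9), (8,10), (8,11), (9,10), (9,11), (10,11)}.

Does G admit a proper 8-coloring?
A valid 8-coloring: color 1: [11]; color 2: [8]; color 3: [6]; color 4: [5]; color 5: [9]; color 6: [7]; color 7: [10].
(χ(G) = 7 ≤ 8.)

Yes, G is 8-colorable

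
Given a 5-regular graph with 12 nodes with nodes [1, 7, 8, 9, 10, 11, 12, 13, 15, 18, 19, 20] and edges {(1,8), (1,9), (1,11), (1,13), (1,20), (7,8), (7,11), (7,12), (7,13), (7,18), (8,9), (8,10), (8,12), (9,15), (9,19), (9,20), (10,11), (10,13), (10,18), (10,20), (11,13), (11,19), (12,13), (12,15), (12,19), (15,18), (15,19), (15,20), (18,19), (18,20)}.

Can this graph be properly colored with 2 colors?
The clique on vertices [1, 8, 9] has size 3 > 2, so it alone needs 3 colors.

No, G is not 2-colorable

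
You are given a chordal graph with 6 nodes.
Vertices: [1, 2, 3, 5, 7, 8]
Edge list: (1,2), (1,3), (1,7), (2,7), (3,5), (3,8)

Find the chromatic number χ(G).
Clique number ω(G) = 3 (lower bound: χ ≥ ω).
The clique on [1, 2, 7] has size 3, forcing χ ≥ 3, and the coloring below uses 3 colors, so χ(G) = 3.
A valid 3-coloring: color 1: [1, 5, 8]; color 2: [3, 7]; color 3: [2].

χ(G) = 3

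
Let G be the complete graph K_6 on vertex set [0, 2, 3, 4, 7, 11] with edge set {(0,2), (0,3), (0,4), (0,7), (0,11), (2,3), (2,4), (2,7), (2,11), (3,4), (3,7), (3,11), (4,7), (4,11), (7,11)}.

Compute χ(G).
Clique number ω(G) = 6 (lower bound: χ ≥ ω).
The clique on [0, 2, 3, 4, 7, 11] has size 6, forcing χ ≥ 6, and the coloring below uses 6 colors, so χ(G) = 6.
A valid 6-coloring: color 1: [11]; color 2: [0]; color 3: [2]; color 4: [3]; color 5: [7]; color 6: [4].

χ(G) = 6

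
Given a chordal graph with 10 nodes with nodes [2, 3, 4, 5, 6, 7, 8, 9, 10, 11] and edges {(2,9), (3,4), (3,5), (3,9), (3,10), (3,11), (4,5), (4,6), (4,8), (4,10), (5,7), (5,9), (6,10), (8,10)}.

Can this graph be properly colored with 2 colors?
The clique on vertices [3, 5, 9] has size 3 > 2, so it alone needs 3 colors.

No, G is not 2-colorable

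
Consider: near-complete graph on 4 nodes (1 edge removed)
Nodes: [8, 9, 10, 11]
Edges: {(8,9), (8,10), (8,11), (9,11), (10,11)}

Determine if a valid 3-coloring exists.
Yes, G is 3-colorable

A valid 3-coloring: color 1: [8]; color 2: [11]; color 3: [9, 10].
(χ(G) = 3 ≤ 3.)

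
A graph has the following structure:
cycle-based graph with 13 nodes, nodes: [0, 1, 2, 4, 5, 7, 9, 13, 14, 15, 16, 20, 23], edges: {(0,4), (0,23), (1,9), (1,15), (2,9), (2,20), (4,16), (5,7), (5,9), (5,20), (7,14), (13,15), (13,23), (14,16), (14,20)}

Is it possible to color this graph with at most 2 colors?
Odd cycle [14, 16, 4, 0, 23, 13, 15, 1, 9, 5, 7] needs 3 colors (χ ≥ 3).
Hence χ(G) ≥ 3 > 2, so no proper 2-coloring exists.

No, G is not 2-colorable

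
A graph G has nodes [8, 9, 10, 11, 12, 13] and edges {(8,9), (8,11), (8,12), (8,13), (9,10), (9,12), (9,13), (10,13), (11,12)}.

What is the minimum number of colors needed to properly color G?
Clique number ω(G) = 3 (lower bound: χ ≥ ω).
The clique on [8, 9, 12] has size 3, forcing χ ≥ 3, and the coloring below uses 3 colors, so χ(G) = 3.
A valid 3-coloring: color 1: [8, 10]; color 2: [9, 11]; color 3: [12, 13].

χ(G) = 3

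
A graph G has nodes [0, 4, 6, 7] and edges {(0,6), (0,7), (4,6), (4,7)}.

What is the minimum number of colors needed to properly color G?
Clique number ω(G) = 2 (lower bound: χ ≥ ω).
The graph is bipartite (no odd cycle), so 2 colors suffice: χ(G) = 2.
A valid 2-coloring: color 1: [6, 7]; color 2: [0, 4].

χ(G) = 2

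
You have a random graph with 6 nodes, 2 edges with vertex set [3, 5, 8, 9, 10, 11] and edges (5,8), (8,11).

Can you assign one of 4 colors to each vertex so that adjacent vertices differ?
Yes, G is 4-colorable

A valid 4-coloring: color 1: [3, 8, 9, 10]; color 2: [5, 11].
(χ(G) = 2 ≤ 4.)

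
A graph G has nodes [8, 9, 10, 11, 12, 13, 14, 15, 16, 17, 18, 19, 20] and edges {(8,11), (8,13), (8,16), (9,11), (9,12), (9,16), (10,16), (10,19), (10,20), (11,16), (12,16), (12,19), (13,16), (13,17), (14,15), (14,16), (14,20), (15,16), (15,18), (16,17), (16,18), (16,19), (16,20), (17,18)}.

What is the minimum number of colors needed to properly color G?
χ(G) = 3

Clique number ω(G) = 3 (lower bound: χ ≥ ω).
The clique on [8, 11, 16] has size 3, forcing χ ≥ 3, and the coloring below uses 3 colors, so χ(G) = 3.
A valid 3-coloring: color 1: [16]; color 2: [10, 11, 12, 13, 14, 18]; color 3: [8, 9, 15, 17, 19, 20].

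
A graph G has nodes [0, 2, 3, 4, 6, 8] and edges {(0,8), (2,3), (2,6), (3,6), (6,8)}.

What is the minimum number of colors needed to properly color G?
Clique number ω(G) = 3 (lower bound: χ ≥ ω).
The clique on [2, 3, 6] has size 3, forcing χ ≥ 3, and the coloring below uses 3 colors, so χ(G) = 3.
A valid 3-coloring: color 1: [0, 4, 6]; color 2: [2, 8]; color 3: [3].

χ(G) = 3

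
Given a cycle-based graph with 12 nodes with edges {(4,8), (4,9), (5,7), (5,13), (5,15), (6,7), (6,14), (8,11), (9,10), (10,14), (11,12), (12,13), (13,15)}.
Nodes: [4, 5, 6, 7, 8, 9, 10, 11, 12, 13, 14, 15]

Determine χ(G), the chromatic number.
χ(G) = 3

Clique number ω(G) = 3 (lower bound: χ ≥ ω).
The clique on [5, 13, 15] has size 3, forcing χ ≥ 3, and the coloring below uses 3 colors, so χ(G) = 3.
A valid 3-coloring: color 1: [4, 5, 6, 10, 11]; color 2: [7, 8, 9, 13, 14]; color 3: [12, 15].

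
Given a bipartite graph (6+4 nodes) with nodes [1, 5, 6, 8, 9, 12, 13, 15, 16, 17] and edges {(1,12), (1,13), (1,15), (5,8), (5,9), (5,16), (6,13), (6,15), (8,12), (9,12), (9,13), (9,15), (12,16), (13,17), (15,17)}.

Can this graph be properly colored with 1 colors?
No, G is not 1-colorable

Edge (1,12) forces its endpoints to differ, so 1 color is not enough.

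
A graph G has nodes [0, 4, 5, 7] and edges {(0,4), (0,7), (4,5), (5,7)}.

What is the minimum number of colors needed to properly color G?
χ(G) = 2

Clique number ω(G) = 2 (lower bound: χ ≥ ω).
The graph is bipartite (no odd cycle), so 2 colors suffice: χ(G) = 2.
A valid 2-coloring: color 1: [4, 7]; color 2: [0, 5].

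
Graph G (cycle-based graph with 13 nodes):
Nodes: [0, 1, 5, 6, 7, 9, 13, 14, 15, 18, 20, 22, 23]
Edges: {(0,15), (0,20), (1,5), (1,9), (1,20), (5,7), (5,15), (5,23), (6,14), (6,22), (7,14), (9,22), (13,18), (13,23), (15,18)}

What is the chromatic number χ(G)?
Clique number ω(G) = 2 (lower bound: χ ≥ ω).
Odd cycle [0, 15, 5, 1, 20] needs 3 colors (χ ≥ 3).
The coloring below uses 3 colors, so χ(G) = 3.
A valid 3-coloring: color 1: [0, 5, 6, 9, 13]; color 2: [1, 14, 15, 22, 23]; color 3: [7, 18, 20].

χ(G) = 3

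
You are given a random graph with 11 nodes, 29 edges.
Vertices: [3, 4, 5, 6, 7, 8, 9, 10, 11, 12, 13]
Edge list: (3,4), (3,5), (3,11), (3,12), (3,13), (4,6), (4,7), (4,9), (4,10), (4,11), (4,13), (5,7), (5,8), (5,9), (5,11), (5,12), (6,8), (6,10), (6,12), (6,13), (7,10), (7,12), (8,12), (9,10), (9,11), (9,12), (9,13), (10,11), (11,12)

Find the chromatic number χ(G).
Clique number ω(G) = 4 (lower bound: χ ≥ ω).
The clique on [5, 9, 11, 12] has size 4, forcing χ ≥ 4, and the coloring below uses 4 colors, so χ(G) = 4.
A valid 4-coloring: color 1: [4, 12]; color 2: [6, 7, 11]; color 3: [3, 8, 9]; color 4: [5, 10, 13].

χ(G) = 4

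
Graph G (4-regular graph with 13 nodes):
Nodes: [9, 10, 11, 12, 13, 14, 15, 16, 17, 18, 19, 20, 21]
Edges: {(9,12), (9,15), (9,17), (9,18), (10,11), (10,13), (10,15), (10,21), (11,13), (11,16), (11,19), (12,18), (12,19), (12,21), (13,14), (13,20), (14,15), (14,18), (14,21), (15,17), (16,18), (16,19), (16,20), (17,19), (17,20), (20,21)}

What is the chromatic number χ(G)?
Clique number ω(G) = 3 (lower bound: χ ≥ ω).
The clique on [9, 15, 17] has size 3, forcing χ ≥ 3, and the coloring below uses 3 colors, so χ(G) = 3.
A valid 3-coloring: color 1: [13, 15, 18, 19, 21]; color 2: [9, 11, 14, 20]; color 3: [10, 12, 16, 17].

χ(G) = 3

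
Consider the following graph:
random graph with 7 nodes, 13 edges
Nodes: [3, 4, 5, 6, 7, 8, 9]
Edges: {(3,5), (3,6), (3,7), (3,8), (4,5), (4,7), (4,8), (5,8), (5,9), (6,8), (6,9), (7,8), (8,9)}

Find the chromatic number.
χ(G) = 3

Clique number ω(G) = 3 (lower bound: χ ≥ ω).
The clique on [5, 8, 9] has size 3, forcing χ ≥ 3, and the coloring below uses 3 colors, so χ(G) = 3.
A valid 3-coloring: color 1: [8]; color 2: [5, 6, 7]; color 3: [3, 4, 9].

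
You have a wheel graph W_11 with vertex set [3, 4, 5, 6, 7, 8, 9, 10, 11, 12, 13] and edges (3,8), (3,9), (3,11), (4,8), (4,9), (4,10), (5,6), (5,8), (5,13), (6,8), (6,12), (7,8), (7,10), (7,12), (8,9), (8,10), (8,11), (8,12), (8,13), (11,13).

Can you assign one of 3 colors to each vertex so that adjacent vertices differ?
Yes, G is 3-colorable

A valid 3-coloring: color 1: [8]; color 2: [3, 4, 6, 7, 13]; color 3: [5, 9, 10, 11, 12].
(χ(G) = 3 ≤ 3.)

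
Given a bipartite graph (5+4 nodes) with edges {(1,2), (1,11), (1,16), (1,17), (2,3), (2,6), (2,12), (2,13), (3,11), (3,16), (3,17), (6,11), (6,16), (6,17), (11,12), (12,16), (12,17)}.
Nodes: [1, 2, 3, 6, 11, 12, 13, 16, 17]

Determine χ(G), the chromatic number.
χ(G) = 2

Clique number ω(G) = 2 (lower bound: χ ≥ ω).
The graph is bipartite (no odd cycle), so 2 colors suffice: χ(G) = 2.
A valid 2-coloring: color 1: [2, 11, 16, 17]; color 2: [1, 3, 6, 12, 13].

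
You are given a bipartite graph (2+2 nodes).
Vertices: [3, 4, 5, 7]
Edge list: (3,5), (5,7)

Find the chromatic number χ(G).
χ(G) = 2

Clique number ω(G) = 2 (lower bound: χ ≥ ω).
The graph is bipartite (no odd cycle), so 2 colors suffice: χ(G) = 2.
A valid 2-coloring: color 1: [4, 5]; color 2: [3, 7].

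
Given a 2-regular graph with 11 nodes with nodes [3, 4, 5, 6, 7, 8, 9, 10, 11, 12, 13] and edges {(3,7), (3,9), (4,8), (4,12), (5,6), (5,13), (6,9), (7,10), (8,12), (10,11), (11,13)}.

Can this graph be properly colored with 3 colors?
A valid 3-coloring: color 1: [4, 5, 7, 9, 11]; color 2: [3, 6, 10, 12, 13]; color 3: [8].
(χ(G) = 3 ≤ 3.)

Yes, G is 3-colorable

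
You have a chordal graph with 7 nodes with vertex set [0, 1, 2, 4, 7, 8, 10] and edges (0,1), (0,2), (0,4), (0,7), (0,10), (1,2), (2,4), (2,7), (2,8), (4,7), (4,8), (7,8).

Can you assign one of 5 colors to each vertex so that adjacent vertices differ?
Yes, G is 5-colorable

A valid 5-coloring: color 1: [2, 10]; color 2: [0, 8]; color 3: [1, 4]; color 4: [7].
(χ(G) = 4 ≤ 5.)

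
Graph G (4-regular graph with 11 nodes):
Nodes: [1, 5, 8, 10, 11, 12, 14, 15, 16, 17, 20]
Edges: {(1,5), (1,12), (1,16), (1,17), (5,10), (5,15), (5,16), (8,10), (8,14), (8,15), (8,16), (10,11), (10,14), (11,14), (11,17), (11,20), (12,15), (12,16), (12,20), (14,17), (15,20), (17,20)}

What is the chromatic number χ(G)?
χ(G) = 3

Clique number ω(G) = 3 (lower bound: χ ≥ ω).
The clique on [1, 12, 16] has size 3, forcing χ ≥ 3, and the coloring below uses 3 colors, so χ(G) = 3.
A valid 3-coloring: color 1: [10, 15, 16, 17]; color 2: [5, 8, 11, 12]; color 3: [1, 14, 20].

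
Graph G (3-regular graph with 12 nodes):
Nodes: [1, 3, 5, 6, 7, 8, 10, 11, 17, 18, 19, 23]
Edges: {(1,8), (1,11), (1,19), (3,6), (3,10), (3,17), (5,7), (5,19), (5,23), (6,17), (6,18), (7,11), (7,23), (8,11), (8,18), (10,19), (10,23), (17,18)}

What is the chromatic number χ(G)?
χ(G) = 3

Clique number ω(G) = 3 (lower bound: χ ≥ ω).
The clique on [1, 8, 11] has size 3, forcing χ ≥ 3, and the coloring below uses 3 colors, so χ(G) = 3.
A valid 3-coloring: color 1: [7, 8, 17, 19]; color 2: [5, 6, 10, 11]; color 3: [1, 3, 18, 23].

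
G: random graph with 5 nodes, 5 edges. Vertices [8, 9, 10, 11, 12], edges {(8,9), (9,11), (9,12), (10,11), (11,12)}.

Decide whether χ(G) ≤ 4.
Yes, G is 4-colorable

A valid 4-coloring: color 1: [9, 10]; color 2: [8, 11]; color 3: [12].
(χ(G) = 3 ≤ 4.)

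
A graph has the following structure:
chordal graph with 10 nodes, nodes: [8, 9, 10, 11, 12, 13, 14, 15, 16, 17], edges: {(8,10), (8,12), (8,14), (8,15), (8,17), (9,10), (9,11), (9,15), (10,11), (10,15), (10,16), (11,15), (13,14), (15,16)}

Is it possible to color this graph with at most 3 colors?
No, G is not 3-colorable

The clique on vertices [9, 10, 11, 15] has size 4 > 3, so it alone needs 4 colors.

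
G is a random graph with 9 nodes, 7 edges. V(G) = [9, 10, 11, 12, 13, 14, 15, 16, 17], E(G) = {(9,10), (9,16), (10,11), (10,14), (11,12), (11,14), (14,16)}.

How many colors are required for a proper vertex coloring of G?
Clique number ω(G) = 3 (lower bound: χ ≥ ω).
The clique on [10, 11, 14] has size 3, forcing χ ≥ 3, and the coloring below uses 3 colors, so χ(G) = 3.
A valid 3-coloring: color 1: [9, 12, 13, 14, 15, 17]; color 2: [11, 16]; color 3: [10].

χ(G) = 3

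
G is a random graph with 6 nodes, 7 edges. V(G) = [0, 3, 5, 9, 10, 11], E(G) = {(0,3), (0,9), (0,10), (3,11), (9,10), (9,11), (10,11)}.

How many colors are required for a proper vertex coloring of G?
Clique number ω(G) = 3 (lower bound: χ ≥ ω).
The clique on [0, 9, 10] has size 3, forcing χ ≥ 3, and the coloring below uses 3 colors, so χ(G) = 3.
A valid 3-coloring: color 1: [0, 5, 11]; color 2: [3, 9]; color 3: [10].

χ(G) = 3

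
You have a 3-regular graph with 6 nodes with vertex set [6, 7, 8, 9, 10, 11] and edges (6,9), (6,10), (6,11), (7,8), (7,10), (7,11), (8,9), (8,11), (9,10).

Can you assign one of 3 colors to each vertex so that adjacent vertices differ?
Yes, G is 3-colorable

A valid 3-coloring: color 1: [10, 11]; color 2: [6, 8]; color 3: [7, 9].
(χ(G) = 3 ≤ 3.)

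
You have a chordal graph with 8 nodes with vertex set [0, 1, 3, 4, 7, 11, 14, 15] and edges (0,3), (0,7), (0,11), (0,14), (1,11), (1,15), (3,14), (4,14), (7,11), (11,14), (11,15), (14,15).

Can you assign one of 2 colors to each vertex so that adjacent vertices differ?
No, G is not 2-colorable

The clique on vertices [0, 11, 14] has size 3 > 2, so it alone needs 3 colors.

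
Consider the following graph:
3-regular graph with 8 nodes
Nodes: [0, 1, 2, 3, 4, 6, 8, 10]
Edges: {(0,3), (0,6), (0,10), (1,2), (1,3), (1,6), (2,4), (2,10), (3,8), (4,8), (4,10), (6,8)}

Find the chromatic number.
χ(G) = 3

Clique number ω(G) = 3 (lower bound: χ ≥ ω).
The clique on [2, 4, 10] has size 3, forcing χ ≥ 3, and the coloring below uses 3 colors, so χ(G) = 3.
A valid 3-coloring: color 1: [1, 8, 10]; color 2: [2, 3, 6]; color 3: [0, 4].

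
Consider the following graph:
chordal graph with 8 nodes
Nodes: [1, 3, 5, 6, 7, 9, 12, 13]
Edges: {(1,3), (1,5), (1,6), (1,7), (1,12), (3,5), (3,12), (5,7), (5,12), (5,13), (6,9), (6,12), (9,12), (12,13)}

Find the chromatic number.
χ(G) = 4

Clique number ω(G) = 4 (lower bound: χ ≥ ω).
The clique on [1, 3, 5, 12] has size 4, forcing χ ≥ 4, and the coloring below uses 4 colors, so χ(G) = 4.
A valid 4-coloring: color 1: [7, 12]; color 2: [1, 9, 13]; color 3: [5, 6]; color 4: [3].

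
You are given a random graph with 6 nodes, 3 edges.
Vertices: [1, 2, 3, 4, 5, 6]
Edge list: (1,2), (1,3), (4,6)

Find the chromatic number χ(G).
Clique number ω(G) = 2 (lower bound: χ ≥ ω).
The graph is bipartite (no odd cycle), so 2 colors suffice: χ(G) = 2.
A valid 2-coloring: color 1: [1, 5, 6]; color 2: [2, 3, 4].

χ(G) = 2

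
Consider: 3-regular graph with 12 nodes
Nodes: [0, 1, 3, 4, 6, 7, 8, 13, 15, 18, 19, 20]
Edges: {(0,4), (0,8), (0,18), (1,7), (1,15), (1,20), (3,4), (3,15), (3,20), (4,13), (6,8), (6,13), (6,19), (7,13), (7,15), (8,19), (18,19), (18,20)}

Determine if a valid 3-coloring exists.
A valid 3-coloring: color 1: [4, 8, 15, 18]; color 2: [0, 6, 7, 20]; color 3: [1, 3, 13, 19].
(χ(G) = 3 ≤ 3.)

Yes, G is 3-colorable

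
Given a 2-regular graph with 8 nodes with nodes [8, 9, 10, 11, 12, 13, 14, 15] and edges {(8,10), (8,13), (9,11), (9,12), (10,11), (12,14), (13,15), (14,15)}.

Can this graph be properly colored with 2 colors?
A valid 2-coloring: color 1: [9, 10, 13, 14]; color 2: [8, 11, 12, 15].
(χ(G) = 2 ≤ 2.)

Yes, G is 2-colorable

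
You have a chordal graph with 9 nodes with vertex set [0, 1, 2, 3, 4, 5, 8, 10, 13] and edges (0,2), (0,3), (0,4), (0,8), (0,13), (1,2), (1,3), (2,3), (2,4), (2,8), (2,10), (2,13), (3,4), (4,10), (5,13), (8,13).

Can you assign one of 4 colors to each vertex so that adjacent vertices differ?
A valid 4-coloring: color 1: [2, 5]; color 2: [0, 1, 10]; color 3: [3, 13]; color 4: [4, 8].
(χ(G) = 4 ≤ 4.)

Yes, G is 4-colorable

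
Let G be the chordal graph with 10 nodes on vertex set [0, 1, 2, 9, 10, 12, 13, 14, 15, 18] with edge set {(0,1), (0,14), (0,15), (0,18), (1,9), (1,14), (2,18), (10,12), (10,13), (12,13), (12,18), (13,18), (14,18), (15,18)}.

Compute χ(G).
Clique number ω(G) = 3 (lower bound: χ ≥ ω).
The clique on [0, 1, 14] has size 3, forcing χ ≥ 3, and the coloring below uses 3 colors, so χ(G) = 3.
A valid 3-coloring: color 1: [1, 10, 18]; color 2: [0, 2, 9, 13]; color 3: [12, 14, 15].

χ(G) = 3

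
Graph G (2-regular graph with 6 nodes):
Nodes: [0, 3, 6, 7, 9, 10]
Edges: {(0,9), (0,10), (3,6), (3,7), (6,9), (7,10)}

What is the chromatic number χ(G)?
Clique number ω(G) = 2 (lower bound: χ ≥ ω).
The graph is bipartite (no odd cycle), so 2 colors suffice: χ(G) = 2.
A valid 2-coloring: color 1: [0, 6, 7]; color 2: [3, 9, 10].

χ(G) = 2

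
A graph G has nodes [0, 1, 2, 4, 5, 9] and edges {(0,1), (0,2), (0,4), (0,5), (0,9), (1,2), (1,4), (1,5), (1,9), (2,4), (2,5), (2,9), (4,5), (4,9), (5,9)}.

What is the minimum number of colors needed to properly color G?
χ(G) = 6

Clique number ω(G) = 6 (lower bound: χ ≥ ω).
The clique on [0, 1, 2, 4, 5, 9] has size 6, forcing χ ≥ 6, and the coloring below uses 6 colors, so χ(G) = 6.
A valid 6-coloring: color 1: [0]; color 2: [5]; color 3: [1]; color 4: [9]; color 5: [2]; color 6: [4].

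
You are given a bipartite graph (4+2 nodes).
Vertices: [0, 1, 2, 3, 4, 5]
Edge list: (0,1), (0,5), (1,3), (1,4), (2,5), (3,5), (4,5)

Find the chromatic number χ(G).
Clique number ω(G) = 2 (lower bound: χ ≥ ω).
The graph is bipartite (no odd cycle), so 2 colors suffice: χ(G) = 2.
A valid 2-coloring: color 1: [1, 5]; color 2: [0, 2, 3, 4].

χ(G) = 2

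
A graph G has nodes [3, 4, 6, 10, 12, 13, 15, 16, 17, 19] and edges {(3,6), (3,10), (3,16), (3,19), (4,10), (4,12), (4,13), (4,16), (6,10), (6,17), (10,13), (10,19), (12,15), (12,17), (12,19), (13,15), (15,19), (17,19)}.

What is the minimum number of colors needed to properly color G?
Clique number ω(G) = 3 (lower bound: χ ≥ ω).
The clique on [3, 10, 19] has size 3, forcing χ ≥ 3, and the coloring below uses 3 colors, so χ(G) = 3.
A valid 3-coloring: color 1: [10, 12, 16]; color 2: [6, 13, 19]; color 3: [3, 4, 15, 17].

χ(G) = 3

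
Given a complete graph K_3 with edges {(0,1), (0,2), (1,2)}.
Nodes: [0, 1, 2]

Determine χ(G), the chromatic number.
Clique number ω(G) = 3 (lower bound: χ ≥ ω).
The clique on [0, 1, 2] has size 3, forcing χ ≥ 3, and the coloring below uses 3 colors, so χ(G) = 3.
A valid 3-coloring: color 1: [1]; color 2: [0]; color 3: [2].

χ(G) = 3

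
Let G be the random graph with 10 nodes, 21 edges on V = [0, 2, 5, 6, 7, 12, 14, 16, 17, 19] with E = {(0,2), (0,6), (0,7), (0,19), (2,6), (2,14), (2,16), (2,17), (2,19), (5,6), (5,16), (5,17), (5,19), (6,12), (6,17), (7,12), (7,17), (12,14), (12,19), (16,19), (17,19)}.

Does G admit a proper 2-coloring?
The clique on vertices [0, 2, 19] has size 3 > 2, so it alone needs 3 colors.

No, G is not 2-colorable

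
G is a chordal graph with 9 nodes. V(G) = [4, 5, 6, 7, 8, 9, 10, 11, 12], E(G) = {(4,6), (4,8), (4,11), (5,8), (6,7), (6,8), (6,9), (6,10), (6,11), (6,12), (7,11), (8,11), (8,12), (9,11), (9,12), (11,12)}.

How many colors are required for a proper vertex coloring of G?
Clique number ω(G) = 4 (lower bound: χ ≥ ω).
The clique on [4, 6, 8, 11] has size 4, forcing χ ≥ 4, and the coloring below uses 4 colors, so χ(G) = 4.
A valid 4-coloring: color 1: [5, 6]; color 2: [10, 11]; color 3: [7, 8, 9]; color 4: [4, 12].

χ(G) = 4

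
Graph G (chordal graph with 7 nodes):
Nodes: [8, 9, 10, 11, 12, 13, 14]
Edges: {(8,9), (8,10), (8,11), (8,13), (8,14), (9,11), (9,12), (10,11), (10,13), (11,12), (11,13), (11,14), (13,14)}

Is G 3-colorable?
No, G is not 3-colorable

The clique on vertices [8, 10, 11, 13] has size 4 > 3, so it alone needs 4 colors.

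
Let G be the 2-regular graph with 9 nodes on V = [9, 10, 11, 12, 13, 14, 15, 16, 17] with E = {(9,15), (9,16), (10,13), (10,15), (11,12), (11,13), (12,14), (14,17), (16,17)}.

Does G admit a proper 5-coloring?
Yes, G is 5-colorable

A valid 5-coloring: color 1: [9, 12, 13, 17]; color 2: [10, 11, 14, 16]; color 3: [15].
(χ(G) = 3 ≤ 5.)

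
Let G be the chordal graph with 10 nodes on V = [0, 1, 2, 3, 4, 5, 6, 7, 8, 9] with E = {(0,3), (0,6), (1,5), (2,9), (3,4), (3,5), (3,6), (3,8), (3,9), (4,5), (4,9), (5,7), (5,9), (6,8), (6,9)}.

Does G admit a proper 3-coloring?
The clique on vertices [3, 4, 5, 9] has size 4 > 3, so it alone needs 4 colors.

No, G is not 3-colorable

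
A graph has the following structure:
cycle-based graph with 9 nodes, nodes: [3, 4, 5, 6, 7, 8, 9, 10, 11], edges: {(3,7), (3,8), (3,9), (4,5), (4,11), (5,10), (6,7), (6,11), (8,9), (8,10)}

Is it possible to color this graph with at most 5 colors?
Yes, G is 5-colorable

A valid 5-coloring: color 1: [3, 4, 6, 10]; color 2: [5, 7, 8, 11]; color 3: [9].
(χ(G) = 3 ≤ 5.)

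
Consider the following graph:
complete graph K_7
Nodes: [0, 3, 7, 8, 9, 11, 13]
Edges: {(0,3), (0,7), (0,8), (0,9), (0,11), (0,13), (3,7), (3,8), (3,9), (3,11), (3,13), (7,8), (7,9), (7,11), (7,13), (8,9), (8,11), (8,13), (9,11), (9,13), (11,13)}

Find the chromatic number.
χ(G) = 7

Clique number ω(G) = 7 (lower bound: χ ≥ ω).
The clique on [0, 3, 7, 8, 9, 11, 13] has size 7, forcing χ ≥ 7, and the coloring below uses 7 colors, so χ(G) = 7.
A valid 7-coloring: color 1: [9]; color 2: [3]; color 3: [0]; color 4: [13]; color 5: [11]; color 6: [8]; color 7: [7].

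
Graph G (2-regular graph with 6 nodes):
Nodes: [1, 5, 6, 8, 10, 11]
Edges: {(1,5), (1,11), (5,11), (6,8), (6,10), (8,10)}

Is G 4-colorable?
Yes, G is 4-colorable

A valid 4-coloring: color 1: [6, 11]; color 2: [1, 10]; color 3: [5, 8].
(χ(G) = 3 ≤ 4.)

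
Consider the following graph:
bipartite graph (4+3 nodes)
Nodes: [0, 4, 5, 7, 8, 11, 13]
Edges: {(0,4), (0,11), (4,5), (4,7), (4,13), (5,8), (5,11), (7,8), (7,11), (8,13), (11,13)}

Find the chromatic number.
χ(G) = 2

Clique number ω(G) = 2 (lower bound: χ ≥ ω).
The graph is bipartite (no odd cycle), so 2 colors suffice: χ(G) = 2.
A valid 2-coloring: color 1: [4, 8, 11]; color 2: [0, 5, 7, 13].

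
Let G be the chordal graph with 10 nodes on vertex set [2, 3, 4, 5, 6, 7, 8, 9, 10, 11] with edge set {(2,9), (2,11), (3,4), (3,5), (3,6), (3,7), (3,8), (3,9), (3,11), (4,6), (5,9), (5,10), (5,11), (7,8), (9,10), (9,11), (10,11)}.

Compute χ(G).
Clique number ω(G) = 4 (lower bound: χ ≥ ω).
The clique on [5, 9, 10, 11] has size 4, forcing χ ≥ 4, and the coloring below uses 4 colors, so χ(G) = 4.
A valid 4-coloring: color 1: [2, 3, 10]; color 2: [4, 8, 9]; color 3: [6, 7, 11]; color 4: [5].

χ(G) = 4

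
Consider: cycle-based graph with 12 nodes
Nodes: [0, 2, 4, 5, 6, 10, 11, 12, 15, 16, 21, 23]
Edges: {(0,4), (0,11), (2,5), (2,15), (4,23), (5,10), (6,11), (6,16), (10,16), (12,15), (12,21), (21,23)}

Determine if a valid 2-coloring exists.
A valid 2-coloring: color 1: [4, 5, 11, 15, 16, 21]; color 2: [0, 2, 6, 10, 12, 23].
(χ(G) = 2 ≤ 2.)

Yes, G is 2-colorable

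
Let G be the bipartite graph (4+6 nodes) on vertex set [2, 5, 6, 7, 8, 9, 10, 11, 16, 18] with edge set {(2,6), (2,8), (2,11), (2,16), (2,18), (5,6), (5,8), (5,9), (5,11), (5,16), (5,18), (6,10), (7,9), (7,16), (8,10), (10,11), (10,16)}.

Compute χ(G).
χ(G) = 2

Clique number ω(G) = 2 (lower bound: χ ≥ ω).
The graph is bipartite (no odd cycle), so 2 colors suffice: χ(G) = 2.
A valid 2-coloring: color 1: [2, 5, 7, 10]; color 2: [6, 8, 9, 11, 16, 18].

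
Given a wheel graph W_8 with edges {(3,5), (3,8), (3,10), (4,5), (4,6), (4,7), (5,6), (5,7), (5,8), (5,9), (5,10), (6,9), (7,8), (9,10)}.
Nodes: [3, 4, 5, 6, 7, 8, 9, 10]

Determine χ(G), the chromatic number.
Clique number ω(G) = 3 (lower bound: χ ≥ ω).
Odd cycle [9, 6, 4, 7, 8, 3, 10] needs 3 colors (χ ≥ 3).
Vertex 5 is adjacent to every vertex of [3, 4, 6, 7, 8, 9, 10], which already need 3 colors among themselves, so 5 needs a new color (χ ≥ 4).
The coloring below uses 4 colors, so χ(G) = 4.
A valid 4-coloring: color 1: [5]; color 2: [3, 4, 9]; color 3: [6, 7, 10]; color 4: [8].

χ(G) = 4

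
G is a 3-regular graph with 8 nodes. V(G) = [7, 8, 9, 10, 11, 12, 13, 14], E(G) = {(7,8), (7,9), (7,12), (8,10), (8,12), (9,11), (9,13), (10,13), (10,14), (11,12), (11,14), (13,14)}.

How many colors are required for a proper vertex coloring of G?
Clique number ω(G) = 3 (lower bound: χ ≥ ω).
The clique on [7, 8, 12] has size 3, forcing χ ≥ 3, and the coloring below uses 3 colors, so χ(G) = 3.
A valid 3-coloring: color 1: [8, 9, 14]; color 2: [7, 11, 13]; color 3: [10, 12].

χ(G) = 3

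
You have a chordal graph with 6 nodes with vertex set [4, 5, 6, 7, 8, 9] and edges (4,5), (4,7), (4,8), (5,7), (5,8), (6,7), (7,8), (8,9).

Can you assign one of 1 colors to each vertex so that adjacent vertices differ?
No, G is not 1-colorable

The clique on vertices [4, 5, 7, 8] has size 4 > 1, so it alone needs 4 colors.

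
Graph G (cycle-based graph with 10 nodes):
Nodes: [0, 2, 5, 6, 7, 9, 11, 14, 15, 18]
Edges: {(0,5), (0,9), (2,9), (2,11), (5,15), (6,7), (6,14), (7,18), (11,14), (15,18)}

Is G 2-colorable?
Yes, G is 2-colorable

A valid 2-coloring: color 1: [0, 2, 7, 14, 15]; color 2: [5, 6, 9, 11, 18].
(χ(G) = 2 ≤ 2.)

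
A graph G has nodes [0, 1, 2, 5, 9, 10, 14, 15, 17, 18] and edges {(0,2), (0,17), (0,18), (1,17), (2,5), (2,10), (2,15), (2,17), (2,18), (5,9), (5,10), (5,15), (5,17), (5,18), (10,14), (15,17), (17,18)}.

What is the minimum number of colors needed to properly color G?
Clique number ω(G) = 4 (lower bound: χ ≥ ω).
The clique on [0, 2, 17, 18] has size 4, forcing χ ≥ 4, and the coloring below uses 4 colors, so χ(G) = 4.
A valid 4-coloring: color 1: [1, 2, 9, 14]; color 2: [10, 17]; color 3: [0, 5]; color 4: [15, 18].

χ(G) = 4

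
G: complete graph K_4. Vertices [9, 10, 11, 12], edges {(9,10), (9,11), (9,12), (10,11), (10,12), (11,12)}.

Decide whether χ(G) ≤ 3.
The clique on vertices [9, 10, 11, 12] has size 4 > 3, so it alone needs 4 colors.

No, G is not 3-colorable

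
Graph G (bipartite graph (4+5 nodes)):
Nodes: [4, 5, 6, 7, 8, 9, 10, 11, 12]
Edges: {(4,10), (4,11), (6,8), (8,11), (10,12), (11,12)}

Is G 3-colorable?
A valid 3-coloring: color 1: [5, 6, 7, 9, 10, 11]; color 2: [4, 8, 12].
(χ(G) = 2 ≤ 3.)

Yes, G is 3-colorable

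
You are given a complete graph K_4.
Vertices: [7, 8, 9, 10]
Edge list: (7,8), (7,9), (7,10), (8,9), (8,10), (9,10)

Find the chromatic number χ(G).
χ(G) = 4

Clique number ω(G) = 4 (lower bound: χ ≥ ω).
The clique on [7, 8, 9, 10] has size 4, forcing χ ≥ 4, and the coloring below uses 4 colors, so χ(G) = 4.
A valid 4-coloring: color 1: [8]; color 2: [7]; color 3: [10]; color 4: [9].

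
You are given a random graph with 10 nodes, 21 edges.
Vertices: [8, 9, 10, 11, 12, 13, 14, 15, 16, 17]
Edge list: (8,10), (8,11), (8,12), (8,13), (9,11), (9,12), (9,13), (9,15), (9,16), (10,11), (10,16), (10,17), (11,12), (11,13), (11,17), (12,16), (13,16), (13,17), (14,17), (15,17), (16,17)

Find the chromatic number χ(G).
χ(G) = 3

Clique number ω(G) = 3 (lower bound: χ ≥ ω).
The clique on [9, 12, 16] has size 3, forcing χ ≥ 3, and the coloring below uses 3 colors, so χ(G) = 3.
A valid 3-coloring: color 1: [8, 9, 17]; color 2: [11, 14, 15, 16]; color 3: [10, 12, 13].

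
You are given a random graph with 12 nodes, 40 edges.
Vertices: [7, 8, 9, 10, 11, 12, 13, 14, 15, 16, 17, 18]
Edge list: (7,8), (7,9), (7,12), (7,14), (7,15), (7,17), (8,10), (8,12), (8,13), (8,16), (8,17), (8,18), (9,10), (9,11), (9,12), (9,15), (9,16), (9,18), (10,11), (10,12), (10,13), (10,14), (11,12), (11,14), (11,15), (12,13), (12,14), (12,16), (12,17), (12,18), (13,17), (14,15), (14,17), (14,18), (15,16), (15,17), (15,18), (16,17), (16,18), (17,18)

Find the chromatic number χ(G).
Clique number ω(G) = 5 (lower bound: χ ≥ ω).
The clique on [8, 12, 16, 17, 18] has size 5, forcing χ ≥ 5, and the coloring below uses 5 colors, so χ(G) = 5.
A valid 5-coloring: color 1: [12, 15]; color 2: [9, 17]; color 3: [8, 14]; color 4: [7, 10, 18]; color 5: [11, 13, 16].

χ(G) = 5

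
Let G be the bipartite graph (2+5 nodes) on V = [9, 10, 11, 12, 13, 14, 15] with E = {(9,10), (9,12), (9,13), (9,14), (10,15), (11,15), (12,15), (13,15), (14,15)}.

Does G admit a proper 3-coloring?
Yes, G is 3-colorable

A valid 3-coloring: color 1: [9, 15]; color 2: [10, 11, 12, 13, 14].
(χ(G) = 2 ≤ 3.)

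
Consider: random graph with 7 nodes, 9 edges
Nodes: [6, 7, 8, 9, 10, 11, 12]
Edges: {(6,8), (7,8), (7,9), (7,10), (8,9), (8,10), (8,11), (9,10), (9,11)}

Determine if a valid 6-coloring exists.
Yes, G is 6-colorable

A valid 6-coloring: color 1: [8, 12]; color 2: [6, 9]; color 3: [10, 11]; color 4: [7].
(χ(G) = 4 ≤ 6.)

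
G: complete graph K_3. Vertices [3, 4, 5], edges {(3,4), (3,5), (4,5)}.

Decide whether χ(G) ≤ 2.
The clique on vertices [3, 4, 5] has size 3 > 2, so it alone needs 3 colors.

No, G is not 2-colorable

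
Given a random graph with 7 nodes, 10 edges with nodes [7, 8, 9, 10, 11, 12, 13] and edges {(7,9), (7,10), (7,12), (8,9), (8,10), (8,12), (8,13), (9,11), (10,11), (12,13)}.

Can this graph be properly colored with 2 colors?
No, G is not 2-colorable

The clique on vertices [8, 12, 13] has size 3 > 2, so it alone needs 3 colors.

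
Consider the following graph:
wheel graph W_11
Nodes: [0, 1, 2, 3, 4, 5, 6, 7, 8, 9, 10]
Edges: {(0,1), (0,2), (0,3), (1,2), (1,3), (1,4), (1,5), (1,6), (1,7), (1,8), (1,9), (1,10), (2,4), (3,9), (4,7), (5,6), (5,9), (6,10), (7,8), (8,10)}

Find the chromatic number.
χ(G) = 3

Clique number ω(G) = 3 (lower bound: χ ≥ ω).
The clique on [0, 1, 2] has size 3, forcing χ ≥ 3, and the coloring below uses 3 colors, so χ(G) = 3.
A valid 3-coloring: color 1: [1]; color 2: [2, 3, 5, 7, 10]; color 3: [0, 4, 6, 8, 9].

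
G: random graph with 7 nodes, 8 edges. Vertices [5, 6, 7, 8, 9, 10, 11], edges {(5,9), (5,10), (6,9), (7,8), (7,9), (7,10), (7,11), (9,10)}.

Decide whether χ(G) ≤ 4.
Yes, G is 4-colorable

A valid 4-coloring: color 1: [5, 6, 7]; color 2: [8, 9, 11]; color 3: [10].
(χ(G) = 3 ≤ 4.)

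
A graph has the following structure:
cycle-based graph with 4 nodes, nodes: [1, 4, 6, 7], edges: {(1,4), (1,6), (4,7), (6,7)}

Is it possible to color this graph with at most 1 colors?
Edge (1,4) forces its endpoints to differ, so 1 color is not enough.

No, G is not 1-colorable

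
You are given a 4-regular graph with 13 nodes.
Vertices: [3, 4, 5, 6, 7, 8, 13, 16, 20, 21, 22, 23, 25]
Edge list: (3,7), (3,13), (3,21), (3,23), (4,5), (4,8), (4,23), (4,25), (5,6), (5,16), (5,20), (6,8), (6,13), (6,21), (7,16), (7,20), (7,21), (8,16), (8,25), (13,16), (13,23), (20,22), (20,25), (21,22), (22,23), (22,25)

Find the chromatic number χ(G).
Clique number ω(G) = 3 (lower bound: χ ≥ ω).
The clique on [3, 7, 21] has size 3, forcing χ ≥ 3, and the coloring below uses 3 colors, so χ(G) = 3.
A valid 3-coloring: color 1: [3, 4, 6, 16, 20]; color 2: [5, 7, 8, 13, 22]; color 3: [21, 23, 25].

χ(G) = 3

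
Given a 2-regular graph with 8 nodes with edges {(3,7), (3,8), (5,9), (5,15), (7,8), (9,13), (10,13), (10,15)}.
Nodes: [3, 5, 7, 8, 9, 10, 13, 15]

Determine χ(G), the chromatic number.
Clique number ω(G) = 3 (lower bound: χ ≥ ω).
The clique on [3, 7, 8] has size 3, forcing χ ≥ 3, and the coloring below uses 3 colors, so χ(G) = 3.
A valid 3-coloring: color 1: [3, 9, 15]; color 2: [5, 7, 10]; color 3: [8, 13].

χ(G) = 3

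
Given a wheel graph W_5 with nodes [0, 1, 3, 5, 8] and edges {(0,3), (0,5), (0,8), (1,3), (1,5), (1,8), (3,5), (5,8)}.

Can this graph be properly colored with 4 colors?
Yes, G is 4-colorable

A valid 4-coloring: color 1: [5]; color 2: [0, 1]; color 3: [3, 8].
(χ(G) = 3 ≤ 4.)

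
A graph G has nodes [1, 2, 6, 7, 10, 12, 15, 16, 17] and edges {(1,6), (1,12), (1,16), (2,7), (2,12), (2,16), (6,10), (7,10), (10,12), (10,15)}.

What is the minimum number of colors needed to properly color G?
χ(G) = 2

Clique number ω(G) = 2 (lower bound: χ ≥ ω).
The graph is bipartite (no odd cycle), so 2 colors suffice: χ(G) = 2.
A valid 2-coloring: color 1: [1, 2, 10, 17]; color 2: [6, 7, 12, 15, 16].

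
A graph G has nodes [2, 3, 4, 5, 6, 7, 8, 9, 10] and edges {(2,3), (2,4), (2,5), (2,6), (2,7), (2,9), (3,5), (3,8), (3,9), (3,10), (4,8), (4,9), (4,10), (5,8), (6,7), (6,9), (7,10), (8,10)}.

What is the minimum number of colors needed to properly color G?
χ(G) = 4

Clique number ω(G) = 3 (lower bound: χ ≥ ω).
Suppose a proper 3-coloring c exists. The clique [2, 3, 5] takes 3 distinct colors; by symmetry let c(2) = 1, c(3) = 2, c(5) = 3.
- Vertex 8: neighbors [3, 5] already have colors [2, 3] ⇒ c(8) = 1.
- Vertex 9: neighbors [2, 3] already have colors [1, 2] ⇒ c(9) = 3.
- Vertex 10: neighbors [8, 3] already have colors [1, 2] ⇒ c(10) = 3.
- Vertex 6: neighbors [2, 9] already have colors [1, 3] ⇒ c(6) = 2.
- Vertex 7: neighbors [2, 6, 10] already have colors [1, 2, 3] — all 3 colors blocked. Contradiction.
The forced assignments end in a contradiction, so G has no proper 3-coloring (χ ≥ 4).
The coloring below uses 4 colors, so χ(G) = 4.
A valid 4-coloring: color 1: [2, 8]; color 2: [3, 4, 6]; color 3: [5, 9, 10]; color 4: [7].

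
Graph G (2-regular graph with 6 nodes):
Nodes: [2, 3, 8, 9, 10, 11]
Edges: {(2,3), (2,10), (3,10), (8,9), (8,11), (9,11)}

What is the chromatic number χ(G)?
Clique number ω(G) = 3 (lower bound: χ ≥ ω).
The clique on [8, 9, 11] has size 3, forcing χ ≥ 3, and the coloring below uses 3 colors, so χ(G) = 3.
A valid 3-coloring: color 1: [9, 10]; color 2: [3, 8]; color 3: [2, 11].

χ(G) = 3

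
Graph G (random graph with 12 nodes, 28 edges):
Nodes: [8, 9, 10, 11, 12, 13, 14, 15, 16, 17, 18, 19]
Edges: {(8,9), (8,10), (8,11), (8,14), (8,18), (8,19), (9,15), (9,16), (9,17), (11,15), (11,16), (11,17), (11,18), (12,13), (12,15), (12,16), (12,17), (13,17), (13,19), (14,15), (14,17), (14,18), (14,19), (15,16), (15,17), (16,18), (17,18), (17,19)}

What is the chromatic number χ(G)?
Clique number ω(G) = 3 (lower bound: χ ≥ ω).
Odd cycle [19, 13, 12, 15, 11, 18, 14] needs 3 colors (χ ≥ 3).
Vertex 17 is adjacent to every vertex of [11, 12, 13, 14, 15, 18, 19], which already need 3 colors among themselves, so 17 needs a new color (χ ≥ 4).
The coloring below uses 4 colors, so χ(G) = 4.
A valid 4-coloring: color 1: [8, 16, 17]; color 2: [10, 15, 18, 19]; color 3: [9, 11, 12, 14]; color 4: [13].

χ(G) = 4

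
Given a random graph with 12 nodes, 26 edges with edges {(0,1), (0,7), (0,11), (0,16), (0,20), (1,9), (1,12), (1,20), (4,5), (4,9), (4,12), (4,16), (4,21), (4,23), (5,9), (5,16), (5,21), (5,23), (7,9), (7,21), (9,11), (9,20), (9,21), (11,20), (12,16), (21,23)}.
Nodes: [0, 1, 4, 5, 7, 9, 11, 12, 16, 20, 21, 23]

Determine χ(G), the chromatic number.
Clique number ω(G) = 4 (lower bound: χ ≥ ω).
The clique on [4, 5, 9, 21] has size 4, forcing χ ≥ 4, and the coloring below uses 4 colors, so χ(G) = 4.
A valid 4-coloring: color 1: [9, 16, 23]; color 2: [1, 4, 7, 11]; color 3: [0, 12, 21]; color 4: [5, 20].

χ(G) = 4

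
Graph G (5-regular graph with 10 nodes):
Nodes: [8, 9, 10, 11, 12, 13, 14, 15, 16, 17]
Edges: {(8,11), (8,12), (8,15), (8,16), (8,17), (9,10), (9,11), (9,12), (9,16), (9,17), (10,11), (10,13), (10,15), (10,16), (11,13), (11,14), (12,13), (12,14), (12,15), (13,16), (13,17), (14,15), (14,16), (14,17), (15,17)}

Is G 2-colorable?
No, G is not 2-colorable

The clique on vertices [8, 15, 17] has size 3 > 2, so it alone needs 3 colors.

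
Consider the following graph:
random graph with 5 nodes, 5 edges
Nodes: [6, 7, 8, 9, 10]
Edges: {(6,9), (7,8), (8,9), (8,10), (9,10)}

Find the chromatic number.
Clique number ω(G) = 3 (lower bound: χ ≥ ω).
The clique on [8, 9, 10] has size 3, forcing χ ≥ 3, and the coloring below uses 3 colors, so χ(G) = 3.
A valid 3-coloring: color 1: [6, 8]; color 2: [7, 9]; color 3: [10].

χ(G) = 3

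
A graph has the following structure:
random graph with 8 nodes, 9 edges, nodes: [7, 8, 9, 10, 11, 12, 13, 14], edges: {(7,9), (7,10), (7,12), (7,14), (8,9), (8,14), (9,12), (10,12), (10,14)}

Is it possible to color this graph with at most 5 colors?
A valid 5-coloring: color 1: [7, 8, 11, 13]; color 2: [12, 14]; color 3: [9, 10].
(χ(G) = 3 ≤ 5.)

Yes, G is 5-colorable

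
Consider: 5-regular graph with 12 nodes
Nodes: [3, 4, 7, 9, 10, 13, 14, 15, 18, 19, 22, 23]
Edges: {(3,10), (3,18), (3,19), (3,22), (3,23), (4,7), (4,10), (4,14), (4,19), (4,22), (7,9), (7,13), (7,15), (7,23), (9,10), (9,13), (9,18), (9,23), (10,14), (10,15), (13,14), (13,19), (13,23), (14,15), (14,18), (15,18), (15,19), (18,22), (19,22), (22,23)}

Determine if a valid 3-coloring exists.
The clique on vertices [7, 9, 13, 23] has size 4 > 3, so it alone needs 4 colors.

No, G is not 3-colorable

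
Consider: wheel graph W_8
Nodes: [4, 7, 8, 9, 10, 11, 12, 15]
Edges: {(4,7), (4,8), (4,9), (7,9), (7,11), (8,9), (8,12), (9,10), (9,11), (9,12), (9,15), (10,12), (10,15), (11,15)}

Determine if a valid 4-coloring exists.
A valid 4-coloring: color 1: [9]; color 2: [7, 12, 15]; color 3: [8, 10, 11]; color 4: [4].
(χ(G) = 4 ≤ 4.)

Yes, G is 4-colorable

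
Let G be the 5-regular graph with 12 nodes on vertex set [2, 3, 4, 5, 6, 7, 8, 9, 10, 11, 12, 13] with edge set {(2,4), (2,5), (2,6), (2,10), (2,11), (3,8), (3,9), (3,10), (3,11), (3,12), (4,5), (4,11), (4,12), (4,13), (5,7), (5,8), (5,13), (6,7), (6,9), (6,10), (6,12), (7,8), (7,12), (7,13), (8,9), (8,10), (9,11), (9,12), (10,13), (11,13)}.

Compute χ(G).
χ(G) = 4

Clique number ω(G) = 3 (lower bound: χ ≥ ω).
Suppose a proper 3-coloring c exists. The clique [2, 4, 5] takes 3 distinct colors; by symmetry let c(2) = 1, c(4) = 2, c(5) = 3.
- Vertex 11: neighbors [2, 4] already have colors [1, 2] ⇒ c(11) = 3.
- Vertex 13: neighbors [4, 5] already have colors [2, 3] ⇒ c(13) = 1.
- Vertex 7: neighbors [13, 5] already have colors [1, 3] ⇒ c(7) = 2.
- Vertex 6: neighbors [2, 7] already have colors [1, 2] ⇒ c(6) = 3.
- Vertex 8: neighbors [7, 5] already have colors [2, 3] ⇒ c(8) = 1.
- Vertex 3: neighbors [8, 11] already have colors [1, 3] ⇒ c(3) = 2.
- Vertex 9: neighbors [8, 3, 6] already have colors [1, 2, 3] — all 3 colors blocked. Contradiction.
The forced assignments end in a contradiction, so G has no proper 3-coloring (χ ≥ 4).
The coloring below uses 4 colors, so χ(G) = 4.
A valid 4-coloring: color 1: [4, 7, 9, 10]; color 2: [2, 8, 12, 13]; color 3: [5, 6, 11]; color 4: [3].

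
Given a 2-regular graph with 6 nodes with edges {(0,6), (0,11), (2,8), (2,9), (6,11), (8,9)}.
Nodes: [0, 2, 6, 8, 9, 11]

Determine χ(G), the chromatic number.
Clique number ω(G) = 3 (lower bound: χ ≥ ω).
The clique on [0, 6, 11] has size 3, forcing χ ≥ 3, and the coloring below uses 3 colors, so χ(G) = 3.
A valid 3-coloring: color 1: [0, 2]; color 2: [9, 11]; color 3: [6, 8].

χ(G) = 3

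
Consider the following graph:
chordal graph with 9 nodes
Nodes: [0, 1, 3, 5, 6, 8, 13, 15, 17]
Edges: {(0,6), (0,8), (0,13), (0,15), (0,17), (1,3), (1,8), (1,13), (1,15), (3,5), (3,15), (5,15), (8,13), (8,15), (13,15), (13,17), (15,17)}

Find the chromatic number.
Clique number ω(G) = 4 (lower bound: χ ≥ ω).
The clique on [0, 8, 13, 15] has size 4, forcing χ ≥ 4, and the coloring below uses 4 colors, so χ(G) = 4.
A valid 4-coloring: color 1: [6, 15]; color 2: [0, 1, 5]; color 3: [3, 13]; color 4: [8, 17].

χ(G) = 4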